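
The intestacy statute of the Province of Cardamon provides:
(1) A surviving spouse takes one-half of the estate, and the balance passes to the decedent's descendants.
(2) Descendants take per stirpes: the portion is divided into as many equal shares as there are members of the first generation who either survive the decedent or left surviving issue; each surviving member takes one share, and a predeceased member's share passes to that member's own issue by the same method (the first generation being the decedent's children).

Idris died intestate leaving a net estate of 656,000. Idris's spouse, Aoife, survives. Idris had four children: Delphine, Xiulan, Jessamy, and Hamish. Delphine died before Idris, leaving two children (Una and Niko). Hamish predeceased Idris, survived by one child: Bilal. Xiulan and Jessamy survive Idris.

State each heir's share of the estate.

Aoife takes one-half of 656,000 = 328,000. The remaining 328,000 passes to the descendants.
The descendants' portion (328,000) is divided into 4 shares of 82,000: Xiulan and Jessamy each take 82,000; Delphine's 82,000 share passes to Delphine's issue; Hamish's 82,000 share passes to Hamish's issue.
Delphine's share (82,000) is divided into 2 shares of 41,000: Una and Niko each take 41,000.
Hamish's share (82,000) passes entirely to Bilal.

Aoife: 328,000; Una: 41,000; Niko: 41,000; Xiulan: 82,000; Jessamy: 82,000; Bilal: 82,000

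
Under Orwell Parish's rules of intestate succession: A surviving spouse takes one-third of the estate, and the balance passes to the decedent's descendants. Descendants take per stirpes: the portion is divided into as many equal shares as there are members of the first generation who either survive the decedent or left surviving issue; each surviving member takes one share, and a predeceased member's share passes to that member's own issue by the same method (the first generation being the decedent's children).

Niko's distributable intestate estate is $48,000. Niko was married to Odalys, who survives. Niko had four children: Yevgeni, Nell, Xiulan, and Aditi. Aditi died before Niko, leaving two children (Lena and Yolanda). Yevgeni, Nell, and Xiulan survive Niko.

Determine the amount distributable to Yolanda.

Yolanda receives $4,000.

Odalys takes one-third of $48,000 = $16,000. The remaining $32,000 passes to the descendants.
The descendants' portion ($32,000) is divided into 4 shares of $8,000: Yevgeni, Nell, and Xiulan each take $8,000; Aditi's $8,000 share passes to Aditi's issue.
Aditi's share ($8,000) is divided into 2 shares of $4,000: Lena and Yolanda each take $4,000.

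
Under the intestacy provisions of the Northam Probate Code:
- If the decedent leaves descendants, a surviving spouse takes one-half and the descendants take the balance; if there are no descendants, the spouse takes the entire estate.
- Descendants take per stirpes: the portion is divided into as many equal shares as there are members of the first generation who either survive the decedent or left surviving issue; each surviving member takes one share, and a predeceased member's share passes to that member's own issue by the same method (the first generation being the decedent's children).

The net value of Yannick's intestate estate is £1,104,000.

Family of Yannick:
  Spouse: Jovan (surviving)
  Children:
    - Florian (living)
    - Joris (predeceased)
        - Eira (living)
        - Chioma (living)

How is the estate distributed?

Jovan takes one-half of £1,104,000 = £552,000. The remaining £552,000 passes to the descendants.
The descendants' portion (£552,000) is divided into 2 shares of £276,000: Florian takes £276,000; Joris's £276,000 share passes to Joris's issue.
Joris's share (£276,000) is divided into 2 shares of £138,000: Eira and Chioma each take £138,000.

Jovan: £552,000; Florian: £276,000; Eira: £138,000; Chioma: £138,000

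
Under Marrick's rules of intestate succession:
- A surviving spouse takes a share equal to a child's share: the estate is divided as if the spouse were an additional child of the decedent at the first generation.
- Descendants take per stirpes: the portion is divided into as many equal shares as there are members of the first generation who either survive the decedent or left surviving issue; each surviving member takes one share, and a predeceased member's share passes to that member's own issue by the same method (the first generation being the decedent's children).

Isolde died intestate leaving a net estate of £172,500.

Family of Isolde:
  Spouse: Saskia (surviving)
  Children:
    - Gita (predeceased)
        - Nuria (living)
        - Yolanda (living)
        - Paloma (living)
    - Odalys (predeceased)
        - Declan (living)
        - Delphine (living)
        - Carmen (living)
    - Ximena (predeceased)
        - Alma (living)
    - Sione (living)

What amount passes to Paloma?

Paloma receives £11,500.

The spouse counts as an additional share at the children's level, so there are 5 primary shares of £34,500. Saskia takes one such share (£34,500).
The children's combined portion (£138,000) is divided into 4 shares of £34,500: Sione takes £34,500; Gita's £34,500 share passes to Gita's issue; Odalys's £34,500 share passes to Odalys's issue; Ximena's £34,500 share passes to Ximena's issue.
Gita's share (£34,500) is divided into 3 shares of £11,500: Nuria, Yolanda, and Paloma each take £11,500.
Odalys's share (£34,500) is divided into 3 shares of £11,500: Declan, Delphine, and Carmen each take £11,500.
Ximena's share (£34,500) passes entirely to Alma.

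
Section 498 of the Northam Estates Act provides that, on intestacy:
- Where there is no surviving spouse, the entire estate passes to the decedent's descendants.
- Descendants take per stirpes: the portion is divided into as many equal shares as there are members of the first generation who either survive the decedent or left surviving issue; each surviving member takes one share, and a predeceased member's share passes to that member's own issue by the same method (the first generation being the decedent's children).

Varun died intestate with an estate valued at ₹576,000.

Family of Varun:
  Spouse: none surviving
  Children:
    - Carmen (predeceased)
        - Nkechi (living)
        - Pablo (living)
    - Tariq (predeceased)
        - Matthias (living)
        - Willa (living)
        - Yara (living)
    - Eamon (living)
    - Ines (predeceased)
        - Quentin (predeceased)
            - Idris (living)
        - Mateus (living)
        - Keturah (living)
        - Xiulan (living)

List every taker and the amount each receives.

The entire ₹576,000 passes to the descendants.
That amount (₹576,000) is divided into 4 shares of ₹144,000: Eamon takes ₹144,000; Carmen's ₹144,000 share passes to Carmen's issue; Tariq's ₹144,000 share passes to Tariq's issue; Ines's ₹144,000 share passes to Ines's issue.
Carmen's share (₹144,000) is divided into 2 shares of ₹72,000: Nkechi and Pablo each take ₹72,000.
Tariq's share (₹144,000) is divided into 3 shares of ₹48,000: Matthias, Willa, and Yara each take ₹48,000.
Ines's share (₹144,000) is divided into 4 shares of ₹36,000: Mateus, Keturah, and Xiulan each take ₹36,000; Quentin's ₹36,000 share passes to Quentin's issue.
Quentin's share (₹36,000) passes entirely to Idris.

Nkechi: ₹72,000; Pablo: ₹72,000; Matthias: ₹48,000; Willa: ₹48,000; Yara: ₹48,000; Eamon: ₹144,000; Idris: ₹36,000; Mateus: ₹36,000; Keturah: ₹36,000; Xiulan: ₹36,000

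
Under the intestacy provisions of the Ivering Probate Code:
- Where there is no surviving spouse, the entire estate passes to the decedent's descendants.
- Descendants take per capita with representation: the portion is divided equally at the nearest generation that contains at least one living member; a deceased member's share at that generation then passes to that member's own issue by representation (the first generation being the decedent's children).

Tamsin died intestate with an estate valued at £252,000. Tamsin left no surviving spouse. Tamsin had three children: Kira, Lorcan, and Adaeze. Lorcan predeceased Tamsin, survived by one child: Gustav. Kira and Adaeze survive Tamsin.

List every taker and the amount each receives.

Kira: £84,000; Gustav: £84,000; Adaeze: £84,000

The entire £252,000 passes to the descendants.
That amount (£252,000) is divided into 3 shares of £84,000: Kira and Adaeze each take £84,000; Lorcan's £84,000 share passes to Lorcan's issue.
Lorcan's share (£84,000) passes entirely to Gustav.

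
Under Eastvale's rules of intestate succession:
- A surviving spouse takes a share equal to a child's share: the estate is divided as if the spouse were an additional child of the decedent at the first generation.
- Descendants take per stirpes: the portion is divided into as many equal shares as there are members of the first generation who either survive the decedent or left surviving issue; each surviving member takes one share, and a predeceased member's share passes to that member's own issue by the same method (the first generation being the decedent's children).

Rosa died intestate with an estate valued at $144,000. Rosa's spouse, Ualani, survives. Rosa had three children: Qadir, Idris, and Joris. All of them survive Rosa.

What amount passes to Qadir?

Qadir receives $36,000.

The spouse counts as an additional share at the children's level, so there are 4 primary shares of $36,000. Ualani takes one such share ($36,000).
The children's combined portion ($108,000) is divided into 3 shares of $36,000: Qadir, Idris, and Joris each take $36,000.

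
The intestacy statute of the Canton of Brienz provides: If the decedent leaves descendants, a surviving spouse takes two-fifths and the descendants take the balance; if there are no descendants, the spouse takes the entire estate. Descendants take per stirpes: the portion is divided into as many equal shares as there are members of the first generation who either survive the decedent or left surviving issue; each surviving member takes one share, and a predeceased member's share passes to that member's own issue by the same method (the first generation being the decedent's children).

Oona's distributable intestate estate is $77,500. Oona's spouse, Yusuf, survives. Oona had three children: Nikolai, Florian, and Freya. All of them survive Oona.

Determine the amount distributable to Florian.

Yusuf takes two-fifths of $77,500 = $31,000. The remaining $46,500 passes to the descendants.
The descendants' portion ($46,500) is divided into 3 shares of $15,500: Nikolai, Florian, and Freya each take $15,500.

Florian receives $15,500.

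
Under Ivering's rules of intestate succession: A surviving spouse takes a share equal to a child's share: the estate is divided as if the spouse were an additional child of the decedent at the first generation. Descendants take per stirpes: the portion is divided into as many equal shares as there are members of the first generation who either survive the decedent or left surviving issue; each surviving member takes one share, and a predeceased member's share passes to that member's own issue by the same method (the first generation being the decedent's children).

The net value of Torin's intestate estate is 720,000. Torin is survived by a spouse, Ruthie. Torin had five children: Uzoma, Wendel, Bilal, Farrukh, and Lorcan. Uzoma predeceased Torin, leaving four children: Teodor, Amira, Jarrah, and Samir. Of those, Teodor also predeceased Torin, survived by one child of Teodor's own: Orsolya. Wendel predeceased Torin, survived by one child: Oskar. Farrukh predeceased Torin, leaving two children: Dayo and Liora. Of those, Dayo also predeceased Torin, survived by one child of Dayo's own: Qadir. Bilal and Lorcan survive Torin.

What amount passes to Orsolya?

The spouse counts as an additional share at the children's level, so there are 6 primary shares of 120,000. Ruthie takes one such share (120,000).
The children's combined portion (600,000) is divided into 5 shares of 120,000: Bilal and Lorcan each take 120,000; Uzoma's 120,000 share passes to Uzoma's issue; Wendel's 120,000 share passes to Wendel's issue; Farrukh's 120,000 share passes to Farrukh's issue.
Uzoma's share (120,000) is divided into 4 shares of 30,000: Amira, Jarrah, and Samir each take 30,000; Teodor's 30,000 share passes to Teodor's issue.
Teodor's share (30,000) passes entirely to Orsolya.
Wendel's share (120,000) passes entirely to Oskar.
Farrukh's share (120,000) is divided into 2 shares of 60,000: Liora takes 60,000; Dayo's 60,000 share passes to Dayo's issue.
Dayo's share (60,000) passes entirely to Qadir.

Orsolya receives 30,000.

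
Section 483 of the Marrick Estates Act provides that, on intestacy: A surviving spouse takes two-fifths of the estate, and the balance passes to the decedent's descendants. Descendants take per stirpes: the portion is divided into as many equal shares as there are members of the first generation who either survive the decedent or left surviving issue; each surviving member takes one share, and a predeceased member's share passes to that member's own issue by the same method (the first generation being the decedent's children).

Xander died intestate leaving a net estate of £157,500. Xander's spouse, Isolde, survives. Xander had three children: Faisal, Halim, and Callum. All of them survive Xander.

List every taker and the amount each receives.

Isolde takes two-fifths of £157,500 = £63,000. The remaining £94,500 passes to the descendants.
The descendants' portion (£94,500) is divided into 3 shares of £31,500: Faisal, Halim, and Callum each take £31,500.

Isolde: £63,000; Faisal: £31,500; Halim: £31,500; Callum: £31,500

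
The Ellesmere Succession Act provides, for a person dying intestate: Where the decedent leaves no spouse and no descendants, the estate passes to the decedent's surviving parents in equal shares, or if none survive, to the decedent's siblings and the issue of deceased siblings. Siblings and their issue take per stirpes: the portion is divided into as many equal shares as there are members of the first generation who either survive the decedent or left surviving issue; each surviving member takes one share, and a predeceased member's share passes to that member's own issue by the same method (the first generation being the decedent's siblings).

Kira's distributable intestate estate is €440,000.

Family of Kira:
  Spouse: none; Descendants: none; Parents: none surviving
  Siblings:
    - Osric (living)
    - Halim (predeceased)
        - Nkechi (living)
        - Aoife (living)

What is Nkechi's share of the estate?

Nkechi receives €110,000.

The entire €440,000 passes to the siblings and their issue.
That amount (€440,000) is divided into 2 shares of €220,000: Osric takes €220,000; Halim's €220,000 share passes to Halim's issue.
Halim's share (€220,000) is divided into 2 shares of €110,000: Nkechi and Aoife each take €110,000.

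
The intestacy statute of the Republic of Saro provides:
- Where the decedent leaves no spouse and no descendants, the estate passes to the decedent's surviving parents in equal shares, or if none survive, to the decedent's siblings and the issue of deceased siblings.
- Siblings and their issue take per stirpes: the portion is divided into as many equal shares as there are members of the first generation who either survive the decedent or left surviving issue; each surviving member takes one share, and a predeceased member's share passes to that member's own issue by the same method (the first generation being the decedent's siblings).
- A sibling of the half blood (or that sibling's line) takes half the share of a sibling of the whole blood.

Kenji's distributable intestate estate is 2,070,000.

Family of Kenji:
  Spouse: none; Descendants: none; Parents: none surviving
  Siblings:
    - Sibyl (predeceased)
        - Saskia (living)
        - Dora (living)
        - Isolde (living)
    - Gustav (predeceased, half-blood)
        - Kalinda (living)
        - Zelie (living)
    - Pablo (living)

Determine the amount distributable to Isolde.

The entire 2,070,000 passes to the siblings and their issue.
Counting each half-blood sibling's line as half a unit, there are 5/2 units in 2,070,000, so one unit is 828,000. Whole-blood lines (Sibyl and Pablo) take 828,000 each; half-blood lines (Gustav) take 414,000 each.
Sibyl's share (828,000) is divided into 3 shares of 276,000: Saskia, Dora, and Isolde each take 276,000.
Gustav's share (414,000) is divided into 2 shares of 207,000: Kalinda and Zelie each take 207,000.

Isolde receives 276,000.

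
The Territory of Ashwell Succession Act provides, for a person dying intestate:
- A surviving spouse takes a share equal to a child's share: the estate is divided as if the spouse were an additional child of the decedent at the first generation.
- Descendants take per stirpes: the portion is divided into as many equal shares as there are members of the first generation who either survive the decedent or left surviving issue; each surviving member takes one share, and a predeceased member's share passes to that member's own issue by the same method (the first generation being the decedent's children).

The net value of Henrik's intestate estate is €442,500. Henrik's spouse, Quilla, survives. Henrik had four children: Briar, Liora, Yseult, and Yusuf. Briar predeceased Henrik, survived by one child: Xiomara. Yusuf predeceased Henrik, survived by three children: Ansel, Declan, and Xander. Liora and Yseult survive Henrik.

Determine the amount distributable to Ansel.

Ansel receives €29,500.

The spouse counts as an additional share at the children's level, so there are 5 primary shares of €88,500. Quilla takes one such share (€88,500).
The children's combined portion (€354,000) is divided into 4 shares of €88,500: Liora and Yseult each take €88,500; Briar's €88,500 share passes to Briar's issue; Yusuf's €88,500 share passes to Yusuf's issue.
Briar's share (€88,500) passes entirely to Xiomara.
Yusuf's share (€88,500) is divided into 3 shares of €29,500: Ansel, Declan, and Xander each take €29,500.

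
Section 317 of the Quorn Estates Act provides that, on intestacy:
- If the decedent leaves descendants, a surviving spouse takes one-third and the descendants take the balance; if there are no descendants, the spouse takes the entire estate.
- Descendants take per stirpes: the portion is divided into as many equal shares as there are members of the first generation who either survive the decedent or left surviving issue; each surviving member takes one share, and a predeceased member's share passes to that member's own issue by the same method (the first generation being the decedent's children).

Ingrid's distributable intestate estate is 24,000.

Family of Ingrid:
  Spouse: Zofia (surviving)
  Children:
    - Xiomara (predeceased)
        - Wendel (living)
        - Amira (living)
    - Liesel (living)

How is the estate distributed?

Zofia: 8,000; Wendel: 4,000; Amira: 4,000; Liesel: 8,000

Zofia takes one-third of 24,000 = 8,000. The remaining 16,000 passes to the descendants.
The descendants' portion (16,000) is divided into 2 shares of 8,000: Liesel takes 8,000; Xiomara's 8,000 share passes to Xiomara's issue.
Xiomara's share (8,000) is divided into 2 shares of 4,000: Wendel and Amira each take 4,000.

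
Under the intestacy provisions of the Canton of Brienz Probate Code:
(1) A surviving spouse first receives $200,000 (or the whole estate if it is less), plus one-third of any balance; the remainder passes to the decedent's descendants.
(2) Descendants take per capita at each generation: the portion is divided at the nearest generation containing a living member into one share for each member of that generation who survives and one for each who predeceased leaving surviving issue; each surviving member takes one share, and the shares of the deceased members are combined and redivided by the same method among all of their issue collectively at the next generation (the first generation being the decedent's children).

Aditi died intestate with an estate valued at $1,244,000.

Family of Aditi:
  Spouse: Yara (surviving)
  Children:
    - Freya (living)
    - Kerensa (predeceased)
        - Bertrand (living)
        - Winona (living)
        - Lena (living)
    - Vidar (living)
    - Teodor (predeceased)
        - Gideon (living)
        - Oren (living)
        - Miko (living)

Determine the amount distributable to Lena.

Yara first takes $200,000, leaving a balance of $1,044,000. Yara then takes one-third of the balance ($348,000), for a total of $548,000. The remaining $696,000 passes to the descendants.
The descendants' portion ($696,000) is divided at the children's generation into 4 shares of $174,000. Freya and Vidar each take $174,000. The 2 shares of the deceased (Kerensa and Teodor) are combined into a pool of $348,000.
That pool ($348,000) is divided at the grandchildren's generation equally among Bertrand, Winona, Lena, Gideon, Oren, and Miko: $58,000 each.

Lena receives $58,000.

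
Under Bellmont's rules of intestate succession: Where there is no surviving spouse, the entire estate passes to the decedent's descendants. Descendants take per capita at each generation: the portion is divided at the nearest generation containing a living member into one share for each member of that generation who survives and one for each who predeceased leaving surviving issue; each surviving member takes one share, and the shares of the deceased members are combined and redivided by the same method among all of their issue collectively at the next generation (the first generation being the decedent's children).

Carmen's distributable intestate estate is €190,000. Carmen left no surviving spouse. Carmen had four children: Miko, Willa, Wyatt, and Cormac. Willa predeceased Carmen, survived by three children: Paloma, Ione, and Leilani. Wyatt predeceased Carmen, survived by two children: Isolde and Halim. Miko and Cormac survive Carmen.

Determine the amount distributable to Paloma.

The entire €190,000 passes to the descendants.
That amount (€190,000) is divided at the children's generation into 4 shares of €47,500. Miko and Cormac each take €47,500. The 2 shares of the deceased (Willa and Wyatt) are combined into a pool of €95,000.
That pool (€95,000) is divided at the grandchildren's generation equally among Paloma, Ione, Leilani, Isolde, and Halim: €19,000 each.

Paloma receives €19,000.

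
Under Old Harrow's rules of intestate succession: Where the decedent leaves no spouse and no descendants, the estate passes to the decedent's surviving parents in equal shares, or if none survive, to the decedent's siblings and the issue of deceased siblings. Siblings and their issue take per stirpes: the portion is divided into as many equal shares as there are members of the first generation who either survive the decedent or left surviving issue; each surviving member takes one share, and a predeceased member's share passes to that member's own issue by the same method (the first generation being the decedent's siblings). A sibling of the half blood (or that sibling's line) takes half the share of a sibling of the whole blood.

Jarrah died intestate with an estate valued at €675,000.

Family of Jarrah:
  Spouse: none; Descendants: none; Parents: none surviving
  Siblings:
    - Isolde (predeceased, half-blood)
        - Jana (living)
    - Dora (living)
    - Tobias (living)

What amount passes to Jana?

Jana receives €135,000.

The entire €675,000 passes to the siblings and their issue.
Counting each half-blood sibling's line as half a unit, there are 5/2 units in €675,000, so one unit is €270,000. Whole-blood lines (Dora and Tobias) take €270,000 each; half-blood lines (Isolde) take €135,000 each.
Isolde's share (€135,000) passes entirely to Jana.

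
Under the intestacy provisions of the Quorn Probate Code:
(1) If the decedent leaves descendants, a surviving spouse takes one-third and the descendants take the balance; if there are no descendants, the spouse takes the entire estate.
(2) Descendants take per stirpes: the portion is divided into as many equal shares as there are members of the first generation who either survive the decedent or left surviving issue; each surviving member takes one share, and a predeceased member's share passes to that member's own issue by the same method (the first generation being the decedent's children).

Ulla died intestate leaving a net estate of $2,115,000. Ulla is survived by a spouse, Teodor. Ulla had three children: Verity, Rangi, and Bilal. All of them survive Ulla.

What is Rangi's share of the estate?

Teodor takes one-third of $2,115,000 = $705,000. The remaining $1,410,000 passes to the descendants.
The descendants' portion ($1,410,000) is divided into 3 shares of $470,000: Verity, Rangi, and Bilal each take $470,000.

Rangi receives $470,000.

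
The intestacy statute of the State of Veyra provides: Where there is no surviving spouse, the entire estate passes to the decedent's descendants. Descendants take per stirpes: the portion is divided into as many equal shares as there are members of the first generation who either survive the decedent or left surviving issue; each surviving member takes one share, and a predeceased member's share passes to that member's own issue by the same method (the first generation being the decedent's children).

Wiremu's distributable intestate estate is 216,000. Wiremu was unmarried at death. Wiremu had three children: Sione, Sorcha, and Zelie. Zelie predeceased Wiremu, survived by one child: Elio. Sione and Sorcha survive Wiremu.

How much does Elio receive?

Elio receives 72,000.

The entire 216,000 passes to the descendants.
That amount (216,000) is divided into 3 shares of 72,000: Sione and Sorcha each take 72,000; Zelie's 72,000 share passes to Zelie's issue.
Zelie's share (72,000) passes entirely to Elio.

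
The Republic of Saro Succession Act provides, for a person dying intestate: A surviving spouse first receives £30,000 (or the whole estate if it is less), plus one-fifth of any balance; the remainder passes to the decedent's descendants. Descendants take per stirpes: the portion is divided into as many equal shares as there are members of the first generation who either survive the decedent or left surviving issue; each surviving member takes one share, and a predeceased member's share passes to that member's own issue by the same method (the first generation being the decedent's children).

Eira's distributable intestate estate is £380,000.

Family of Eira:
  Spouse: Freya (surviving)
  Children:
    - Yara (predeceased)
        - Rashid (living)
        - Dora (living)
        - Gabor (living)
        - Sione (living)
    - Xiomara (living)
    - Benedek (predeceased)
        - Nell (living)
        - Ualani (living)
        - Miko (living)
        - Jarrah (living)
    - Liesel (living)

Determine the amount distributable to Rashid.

Freya first takes £30,000, leaving a balance of £350,000. Freya then takes one-fifth of the balance (£70,000), for a total of £100,000. The remaining £280,000 passes to the descendants.
The descendants' portion (£280,000) is divided into 4 shares of £70,000: Xiomara and Liesel each take £70,000; Yara's £70,000 share passes to Yara's issue; Benedek's £70,000 share passes to Benedek's issue.
Yara's share (£70,000) is divided into 4 shares of £17,500: Rashid, Dora, Gabor, and Sione each take £17,500.
Benedek's share (£70,000) is divided into 4 shares of £17,500: Nell, Ualani, Miko, and Jarrah each take £17,500.

Rashid receives £17,500.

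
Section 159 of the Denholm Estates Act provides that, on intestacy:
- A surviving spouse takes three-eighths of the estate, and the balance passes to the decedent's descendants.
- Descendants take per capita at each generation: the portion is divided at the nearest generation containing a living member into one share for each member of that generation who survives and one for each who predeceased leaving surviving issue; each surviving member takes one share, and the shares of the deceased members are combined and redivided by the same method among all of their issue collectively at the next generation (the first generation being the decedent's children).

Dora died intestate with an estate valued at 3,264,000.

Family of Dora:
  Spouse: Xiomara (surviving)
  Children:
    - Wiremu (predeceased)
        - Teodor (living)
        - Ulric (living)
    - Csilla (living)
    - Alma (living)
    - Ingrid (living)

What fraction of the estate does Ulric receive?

Xiomara takes three-eighths of 3,264,000 = 1,224,000. The remaining 2,040,000 passes to the descendants.
The descendants' portion (2,040,000) is divided at the children's generation into 4 shares of 510,000. Csilla, Alma, and Ingrid each take 510,000. The remaining share for the deceased Wiremu (510,000) is carried to the next generation.
That pool (510,000) is divided at the grandchildren's generation equally among Teodor and Ulric: 255,000 each.

Ulric receives 5/64 of the estate.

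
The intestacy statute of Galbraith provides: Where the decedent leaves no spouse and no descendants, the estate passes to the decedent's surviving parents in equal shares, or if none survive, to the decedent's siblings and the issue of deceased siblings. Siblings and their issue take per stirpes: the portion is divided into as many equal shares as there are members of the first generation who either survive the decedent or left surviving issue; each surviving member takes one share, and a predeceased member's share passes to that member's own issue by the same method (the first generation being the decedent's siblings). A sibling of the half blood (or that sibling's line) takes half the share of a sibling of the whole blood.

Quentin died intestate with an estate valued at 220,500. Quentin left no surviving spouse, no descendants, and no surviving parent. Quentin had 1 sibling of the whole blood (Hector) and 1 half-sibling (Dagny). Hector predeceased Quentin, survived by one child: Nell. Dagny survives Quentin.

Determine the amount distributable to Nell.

Nell receives 147,000.

The entire 220,500 passes to the siblings and their issue.
Counting each half-blood sibling's line as half a unit, there are 3/2 units in 220,500, so one unit is 147,000. Whole-blood lines (Hector) take 147,000 each; half-blood lines (Dagny) take 73,500 each.
Hector's share (147,000) passes entirely to Nell.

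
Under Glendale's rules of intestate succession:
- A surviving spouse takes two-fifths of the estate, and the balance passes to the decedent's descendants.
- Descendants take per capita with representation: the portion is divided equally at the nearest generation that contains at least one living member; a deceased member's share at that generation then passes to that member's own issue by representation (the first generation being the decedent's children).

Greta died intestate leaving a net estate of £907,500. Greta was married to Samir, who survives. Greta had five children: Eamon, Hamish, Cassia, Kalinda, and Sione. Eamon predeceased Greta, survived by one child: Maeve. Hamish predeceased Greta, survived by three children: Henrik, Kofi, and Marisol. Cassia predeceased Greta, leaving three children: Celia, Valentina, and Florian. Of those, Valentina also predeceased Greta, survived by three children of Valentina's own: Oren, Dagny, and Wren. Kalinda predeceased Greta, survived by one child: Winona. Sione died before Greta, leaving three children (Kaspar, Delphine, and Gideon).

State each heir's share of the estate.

Samir: £363,000; Maeve: £49,500; Henrik: £49,500; Kofi: £49,500; Marisol: £49,500; Celia: £49,500; Oren: £16,500; Dagny: £16,500; Wren: £16,500; Florian: £49,500; Winona: £49,500; Kaspar: £49,500; Delphine: £49,500; Gideon: £49,500

Samir takes two-fifths of £907,500 = £363,000. The remaining £544,500 passes to the descendants.
No child survives, so the initial division is made at the grandchildren's generation.
The descendants' portion (£544,500) is divided into 11 shares of £49,500: Maeve, Henrik, Kofi, Marisol, Celia, Florian, Winona, Kaspar, Delphine, and Gideon each take £49,500; Valentina's £49,500 share passes to Valentina's issue.
Valentina's share (£49,500) is divided into 3 shares of £16,500: Oren, Dagny, and Wren each take £16,500.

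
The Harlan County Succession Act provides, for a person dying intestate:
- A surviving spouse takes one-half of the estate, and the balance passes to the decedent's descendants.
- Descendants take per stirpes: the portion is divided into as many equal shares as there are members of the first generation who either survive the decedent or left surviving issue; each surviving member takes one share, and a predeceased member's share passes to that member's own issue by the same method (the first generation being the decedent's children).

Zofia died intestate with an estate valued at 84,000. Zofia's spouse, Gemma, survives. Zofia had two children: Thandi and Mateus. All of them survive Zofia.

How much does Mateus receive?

Mateus receives 21,000.

Gemma takes one-half of 84,000 = 42,000. The remaining 42,000 passes to the descendants.
The descendants' portion (42,000) is divided into 2 shares of 21,000: Thandi and Mateus each take 21,000.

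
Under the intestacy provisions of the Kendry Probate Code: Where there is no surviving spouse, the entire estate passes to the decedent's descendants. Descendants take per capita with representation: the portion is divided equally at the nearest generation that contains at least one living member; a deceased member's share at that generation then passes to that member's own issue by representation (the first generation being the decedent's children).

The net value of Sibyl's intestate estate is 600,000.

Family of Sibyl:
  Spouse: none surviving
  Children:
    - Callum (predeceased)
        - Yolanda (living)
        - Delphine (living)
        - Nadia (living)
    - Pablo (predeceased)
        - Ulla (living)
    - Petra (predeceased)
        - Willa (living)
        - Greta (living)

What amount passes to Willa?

The entire 600,000 passes to the descendants.
No child survives, so the initial division is made at the grandchildren's generation.
That amount (600,000) is divided into 6 shares of 100,000: Yolanda, Delphine, Nadia, Ulla, Willa, and Greta each take 100,000.

Willa receives 100,000.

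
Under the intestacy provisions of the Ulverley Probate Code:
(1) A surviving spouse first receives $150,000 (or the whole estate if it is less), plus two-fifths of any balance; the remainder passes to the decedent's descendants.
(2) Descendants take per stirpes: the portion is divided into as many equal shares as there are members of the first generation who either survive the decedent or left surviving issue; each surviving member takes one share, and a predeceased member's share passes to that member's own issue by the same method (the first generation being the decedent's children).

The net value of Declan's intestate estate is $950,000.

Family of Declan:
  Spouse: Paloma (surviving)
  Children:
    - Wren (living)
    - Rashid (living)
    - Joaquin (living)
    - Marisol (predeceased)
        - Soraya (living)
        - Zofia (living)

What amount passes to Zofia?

Paloma first takes $150,000, leaving a balance of $800,000. Paloma then takes two-fifths of the balance ($320,000), for a total of $470,000. The remaining $480,000 passes to the descendants.
The descendants' portion ($480,000) is divided into 4 shares of $120,000: Wren, Rashid, and Joaquin each take $120,000; Marisol's $120,000 share passes to Marisol's issue.
Marisol's share ($120,000) is divided into 2 shares of $60,000: Soraya and Zofia each take $60,000.

Zofia receives $60,000.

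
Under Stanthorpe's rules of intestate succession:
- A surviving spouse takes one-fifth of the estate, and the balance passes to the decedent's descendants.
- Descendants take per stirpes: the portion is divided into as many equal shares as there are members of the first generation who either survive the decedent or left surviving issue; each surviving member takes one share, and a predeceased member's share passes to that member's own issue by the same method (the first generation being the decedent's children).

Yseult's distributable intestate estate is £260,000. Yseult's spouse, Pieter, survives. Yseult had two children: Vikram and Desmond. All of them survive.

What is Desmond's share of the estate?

Desmond receives £104,000.

Pieter takes one-fifth of £260,000 = £52,000. The remaining £208,000 passes to the descendants.
The descendants' portion (£208,000) is divided into 2 shares of £104,000: Vikram and Desmond each take £104,000.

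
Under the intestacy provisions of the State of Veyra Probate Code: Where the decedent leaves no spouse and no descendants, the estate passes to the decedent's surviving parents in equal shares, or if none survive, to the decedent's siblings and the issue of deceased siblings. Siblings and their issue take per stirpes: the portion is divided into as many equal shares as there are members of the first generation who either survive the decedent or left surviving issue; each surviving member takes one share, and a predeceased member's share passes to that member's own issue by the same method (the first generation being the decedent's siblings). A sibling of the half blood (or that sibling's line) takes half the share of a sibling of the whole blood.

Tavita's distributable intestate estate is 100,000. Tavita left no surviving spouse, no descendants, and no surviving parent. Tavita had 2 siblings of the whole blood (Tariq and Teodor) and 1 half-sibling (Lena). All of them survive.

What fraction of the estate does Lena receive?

The entire 100,000 passes to the siblings and their issue.
Counting each half-blood sibling's line as half a unit, there are 5/2 units in 100,000, so one unit is 40,000. Whole-blood lines (Tariq and Teodor) take 40,000 each; half-blood lines (Lena) take 20,000 each.

Lena receives 1/5 of the estate.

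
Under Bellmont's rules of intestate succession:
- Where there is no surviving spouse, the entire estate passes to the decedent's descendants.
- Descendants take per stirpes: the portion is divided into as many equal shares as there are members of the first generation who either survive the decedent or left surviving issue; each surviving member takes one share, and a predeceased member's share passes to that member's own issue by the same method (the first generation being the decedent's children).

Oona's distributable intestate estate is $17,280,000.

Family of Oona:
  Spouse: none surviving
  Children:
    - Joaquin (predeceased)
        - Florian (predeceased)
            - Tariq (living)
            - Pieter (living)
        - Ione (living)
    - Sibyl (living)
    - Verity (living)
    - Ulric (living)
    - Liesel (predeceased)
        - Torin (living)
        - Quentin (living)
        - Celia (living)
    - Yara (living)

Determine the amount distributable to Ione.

Ione receives $1,440,000.

The entire $17,280,000 passes to the descendants.
That amount ($17,280,000) is divided into 6 shares of $2,880,000: Sibyl, Verity, Ulric, and Yara each take $2,880,000; Joaquin's $2,880,000 share passes to Joaquin's issue; Liesel's $2,880,000 share passes to Liesel's issue.
Joaquin's share ($2,880,000) is divided into 2 shares of $1,440,000: Ione takes $1,440,000; Florian's $1,440,000 share passes to Florian's issue.
Florian's share ($1,440,000) is divided into 2 shares of $720,000: Tariq and Pieter each take $720,000.
Liesel's share ($2,880,000) is divided into 3 shares of $960,000: Torin, Quentin, and Celia each take $960,000.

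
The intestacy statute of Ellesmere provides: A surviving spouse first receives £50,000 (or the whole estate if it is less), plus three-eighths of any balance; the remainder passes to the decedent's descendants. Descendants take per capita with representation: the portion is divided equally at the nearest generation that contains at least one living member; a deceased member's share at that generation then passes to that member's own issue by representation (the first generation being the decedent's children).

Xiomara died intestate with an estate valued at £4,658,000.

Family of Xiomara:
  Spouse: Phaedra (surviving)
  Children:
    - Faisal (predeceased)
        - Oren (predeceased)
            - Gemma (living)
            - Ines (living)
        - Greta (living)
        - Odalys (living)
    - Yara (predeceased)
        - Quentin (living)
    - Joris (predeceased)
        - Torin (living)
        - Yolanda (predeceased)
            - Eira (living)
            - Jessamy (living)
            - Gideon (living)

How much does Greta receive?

Phaedra first takes £50,000, leaving a balance of £4,608,000. Phaedra then takes three-eighths of the balance (£1,728,000), for a total of £1,778,000. The remaining £2,880,000 passes to the descendants.
No child survives, so the initial division is made at the grandchildren's generation.
The descendants' portion (£2,880,000) is divided into 6 shares of £480,000: Greta, Odalys, Quentin, and Torin each take £480,000; Oren's £480,000 share passes to Oren's issue; Yolanda's £480,000 share passes to Yolanda's issue.
Oren's share (£480,000) is divided into 2 shares of £240,000: Gemma and Ines each take £240,000.
Yolanda's share (£480,000) is divided into 3 shares of £160,000: Eira, Jessamy, and Gideon each take £160,000.

Greta receives £480,000.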